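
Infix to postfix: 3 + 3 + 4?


Left to right (same or higher precedence on left)
Postfix: 3 3 + 4 +


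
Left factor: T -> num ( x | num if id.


Common prefix: 'num'
Factored: T -> num T', T' -> ( x | if id


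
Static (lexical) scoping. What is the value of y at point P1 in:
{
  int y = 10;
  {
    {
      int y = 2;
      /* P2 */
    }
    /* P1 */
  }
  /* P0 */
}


P1's block does not declare y; resolves to the enclosing declaration at depth 0
y = 10


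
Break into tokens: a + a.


Scan left to right, longest-match per lexeme
Tokens: ID(a), OP(+), ID(a)


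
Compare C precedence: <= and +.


'+' is additive (level 9); '<=' is relational (level 7)
Higher level binds tighter
'+' has higher precedence than '<='


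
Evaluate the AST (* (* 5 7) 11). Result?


Evaluate inner: (* 5 7) = 35
Evaluate root: (* 35 11) = 385
Result: 385


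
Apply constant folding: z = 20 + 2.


20 + 2 = 22 at compile time
Optimized: z = 22


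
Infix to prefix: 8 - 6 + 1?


left-to-right (same/higher precedence on left): tree is (+ (- 8 6) 1)
Prefix: + - 8 6 1


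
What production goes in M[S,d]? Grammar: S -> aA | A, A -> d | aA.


For [S, d]: 'd' ∈ FIRST(A)
Entry: S -> A


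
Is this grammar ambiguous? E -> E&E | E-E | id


'id&id-id' has two parse trees (no precedence encoded between & and -)
Ambiguous


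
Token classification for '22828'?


Pattern: digits only
Type: INTEGER_LITERAL


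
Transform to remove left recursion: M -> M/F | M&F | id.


Left-recursive alternatives: M/F, M&F; non-recursive: id
Introduce M': M -> idM', M' -> /FM' | &FM' | ε


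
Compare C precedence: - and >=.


'-' is additive (level 9); '>=' is relational (level 7)
Higher level binds tighter
'-' has higher precedence than '>='


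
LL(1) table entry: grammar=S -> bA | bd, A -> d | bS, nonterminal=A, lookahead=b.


For [A, b]: 'b' ∈ FIRST(bS)
Entry: A -> bS


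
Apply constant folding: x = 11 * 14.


11 * 14 = 154 at compile time
Optimized: x = 154


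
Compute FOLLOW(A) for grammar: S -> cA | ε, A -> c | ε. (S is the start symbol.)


$ ∈ FOLLOW(S). For each A -> αBβ: add FIRST(β)\{ε} to FOLLOW(B); if β nullable, add FOLLOW(A).
FOLLOW(A) = {$}


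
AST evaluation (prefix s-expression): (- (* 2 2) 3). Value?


Evaluate inner: (* 2 2) = 4
Evaluate root: (- 4 3) = 1
Result: 1


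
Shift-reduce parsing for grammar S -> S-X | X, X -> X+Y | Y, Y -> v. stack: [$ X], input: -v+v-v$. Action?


lookahead ∉ {+} so X won't extend; reduce S -> X
Action: reduce (S -> X)


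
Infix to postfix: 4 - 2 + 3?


Left to right (same or higher precedence on left)
Postfix: 4 2 - 3 +


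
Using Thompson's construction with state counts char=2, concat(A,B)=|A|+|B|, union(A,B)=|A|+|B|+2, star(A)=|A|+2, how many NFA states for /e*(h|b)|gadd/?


Syntax tree has 7 char leaf(s), 2 union(s), 1 star(s)
chars contribute 7×2 = 14; each union adds +2; each star adds +2
Total: 14 + 4 + 2 = 20 states


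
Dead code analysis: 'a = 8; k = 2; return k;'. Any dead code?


a is assigned but never read
Dead: 'a = 8'


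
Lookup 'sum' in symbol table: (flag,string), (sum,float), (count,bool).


Lookup 'sum' → type float


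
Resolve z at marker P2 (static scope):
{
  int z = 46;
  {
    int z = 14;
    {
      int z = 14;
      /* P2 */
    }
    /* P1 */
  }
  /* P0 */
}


z declared in the same block as P2
z = 14


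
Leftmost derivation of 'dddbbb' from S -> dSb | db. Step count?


Derivation: S => dSb => ddSbb => dddbbb
Steps: 3


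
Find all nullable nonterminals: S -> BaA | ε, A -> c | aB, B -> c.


A nonterminal is nullable iff some alternative derives ε (directly, or every symbol in it is nullable)
Nullable: {S}


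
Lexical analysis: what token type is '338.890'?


Pattern: digits with a decimal point
Type: FLOAT_LITERAL


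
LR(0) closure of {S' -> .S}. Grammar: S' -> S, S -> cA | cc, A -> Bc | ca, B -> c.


Start: S' -> .S
For each item with dot before a nonterminal B, add B -> .γ for every B-production
Closure: [S' -> .S, S -> .cA, S -> .cc]


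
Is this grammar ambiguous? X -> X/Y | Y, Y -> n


precedence layered via separate nonterminal Y: deterministic
Unambiguous


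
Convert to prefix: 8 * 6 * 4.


left-to-right (same/higher precedence on left): tree is (* (* 8 6) 4)
Prefix: * * 8 6 4


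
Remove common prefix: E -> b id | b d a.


Common prefix: 'b'
Factored: E -> b E', E' -> id | d a


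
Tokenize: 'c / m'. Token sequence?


Scan left to right, longest-match per lexeme
Tokens: ID(c), OP(/), ID(m)


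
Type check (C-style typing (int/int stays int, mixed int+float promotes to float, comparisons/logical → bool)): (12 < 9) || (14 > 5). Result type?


Operand types: bool || bool
Rule: logical operators take bool operands and yield bool
Result type: bool


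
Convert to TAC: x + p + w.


Break into single-operator statements:
t1 = x + p
t2 = t1 + w


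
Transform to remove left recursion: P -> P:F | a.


Left-recursive alternatives: P:F; non-recursive: a
Introduce P': P -> aP', P' -> :FP' | ε


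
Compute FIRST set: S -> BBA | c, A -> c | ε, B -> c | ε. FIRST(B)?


Per alternative of B: FIRST(c) = {c}; FIRST(ε) = {ε}
FIRST(B) = {c, ε}


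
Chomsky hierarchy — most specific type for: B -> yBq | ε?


Single nonterminal LHS, but y^n q^n is not regular
Classification: Type 2 (Context-Free)


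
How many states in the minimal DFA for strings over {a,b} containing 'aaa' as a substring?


KMP-style automaton: 3 progress states + 1 absorbing accept = 4
Minimal DFA: 4 states


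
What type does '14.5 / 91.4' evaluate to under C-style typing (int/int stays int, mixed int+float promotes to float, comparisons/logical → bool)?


Operand types: float / float
Rule: mixed int/float promotes to float; int/int stays int
Result type: float


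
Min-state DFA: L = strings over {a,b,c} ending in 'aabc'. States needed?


Track the longest suffix of input matching a prefix of 'aabc': 5 classes (prefixes of length 0..4)
Minimal DFA: 5 states


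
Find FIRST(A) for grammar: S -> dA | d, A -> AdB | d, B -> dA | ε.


Per alternative of A: FIRST(AdB) = {d}; FIRST(d) = {d}
FIRST(A) = {d}


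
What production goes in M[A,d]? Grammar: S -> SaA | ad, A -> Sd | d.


For [A, d]: 'd' ∈ FIRST(d)
Entry: A -> d


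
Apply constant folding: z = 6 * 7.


6 * 7 = 42 at compile time
Optimized: z = 42


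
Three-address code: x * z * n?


Break into single-operator statements:
t1 = x * z
t2 = t1 * n


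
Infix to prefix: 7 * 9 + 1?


left-to-right (same/higher precedence on left): tree is (+ (* 7 9) 1)
Prefix: + * 7 9 1


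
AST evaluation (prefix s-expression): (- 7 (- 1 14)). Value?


Evaluate inner: (- 1 14) = -13
Evaluate root: (- 7 -13) = 20
Result: 20


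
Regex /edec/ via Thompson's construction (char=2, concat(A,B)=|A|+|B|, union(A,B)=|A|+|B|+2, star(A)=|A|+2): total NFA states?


Syntax tree has 4 char leaf(s), 0 union(s), 0 star(s)
chars contribute 4×2 = 8; each union adds +2; each star adds +2
Total: 8 + 0 + 0 = 8 states


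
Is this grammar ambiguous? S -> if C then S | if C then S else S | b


dangling else: 'if C then if C then b else b' parses two ways
Ambiguous


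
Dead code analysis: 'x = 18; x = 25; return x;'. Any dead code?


first assignment to x is overwritten before any read
Dead: 'x = 18'


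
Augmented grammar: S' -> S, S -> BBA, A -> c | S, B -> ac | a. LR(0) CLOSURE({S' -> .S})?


Start: S' -> .S
For each item with dot before a nonterminal B, add B -> .γ for every B-production
Closure: [S' -> .S, S -> .BBA, B -> .ac, B -> .a]


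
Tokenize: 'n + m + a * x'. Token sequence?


Scan left to right, longest-match per lexeme
Tokens: ID(n), OP(+), ID(m), OP(+), ID(a), OP(*), ID(x)


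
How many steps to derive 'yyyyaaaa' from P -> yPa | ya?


Derivation: P => yPa => yyPaa => yyyPaaa => yyyyaaaa
Steps: 4


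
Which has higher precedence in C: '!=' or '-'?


'-' is additive (level 9); '!=' is equality (level 6)
Higher level binds tighter
'-' has higher precedence than '!='


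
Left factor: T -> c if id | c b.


Common prefix: 'c'
Factored: T -> c T', T' -> if id | b


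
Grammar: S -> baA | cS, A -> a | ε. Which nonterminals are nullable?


A nonterminal is nullable iff some alternative derives ε (directly, or every symbol in it is nullable)
Nullable: {A}


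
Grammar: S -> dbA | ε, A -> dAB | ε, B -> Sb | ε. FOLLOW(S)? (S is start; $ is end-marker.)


$ ∈ FOLLOW(S). For each A -> αBβ: add FIRST(β)\{ε} to FOLLOW(B); if β nullable, add FOLLOW(A).
FOLLOW(S) = {$, b}


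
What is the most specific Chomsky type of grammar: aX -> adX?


LHS has context (more than one symbol) and |LHS| ≤ |RHS|
Classification: Type 1 (Context-Sensitive)


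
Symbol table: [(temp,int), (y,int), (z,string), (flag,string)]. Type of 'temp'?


Lookup 'temp' → type int


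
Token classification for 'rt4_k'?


Pattern: letter/underscore followed by alphanumerics, not a keyword
Type: IDENTIFIER


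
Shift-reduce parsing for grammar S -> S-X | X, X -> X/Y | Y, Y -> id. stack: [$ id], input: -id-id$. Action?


'id' on top is the handle for Y -> id
Action: reduce (Y -> id)


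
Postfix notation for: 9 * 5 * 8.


Left to right (same or higher precedence on left)
Postfix: 9 5 * 8 *


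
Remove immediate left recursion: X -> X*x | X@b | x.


Left-recursive alternatives: X*x, X@b; non-recursive: x
Introduce X': X -> xX', X' -> *xX' | @bX' | ε


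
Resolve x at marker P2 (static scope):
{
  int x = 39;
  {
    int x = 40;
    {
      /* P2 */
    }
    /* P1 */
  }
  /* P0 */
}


P2's block does not declare x; resolves to the enclosing declaration at depth 1
x = 40


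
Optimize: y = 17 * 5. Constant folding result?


17 * 5 = 85 at compile time
Optimized: y = 85


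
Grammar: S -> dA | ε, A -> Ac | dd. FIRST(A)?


Per alternative of A: FIRST(Ac) = {d}; FIRST(dd) = {d}
FIRST(A) = {d}


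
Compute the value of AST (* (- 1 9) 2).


Evaluate inner: (- 1 9) = -8
Evaluate root: (* -8 2) = -16
Result: -16


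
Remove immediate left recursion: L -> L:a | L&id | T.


Left-recursive alternatives: L:a, L&id; non-recursive: T
Introduce L': L -> TL', L' -> :aL' | &idL' | ε


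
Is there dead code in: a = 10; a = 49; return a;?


first assignment to a is overwritten before any read
Dead: 'a = 10'


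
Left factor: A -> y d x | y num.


Common prefix: 'y'
Factored: A -> y A', A' -> d x | num


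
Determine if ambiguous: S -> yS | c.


right-linear, alternatives start with distinct terminals 'y' vs 'c': unique leftmost derivation
Unambiguous


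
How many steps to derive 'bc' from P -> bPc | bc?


Derivation: P => bc
Steps: 1


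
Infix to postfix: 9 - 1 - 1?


Left to right (same or higher precedence on left)
Postfix: 9 1 - 1 -


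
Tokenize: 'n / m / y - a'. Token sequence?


Scan left to right, longest-match per lexeme
Tokens: ID(n), OP(/), ID(m), OP(/), ID(y), OP(-), ID(a)


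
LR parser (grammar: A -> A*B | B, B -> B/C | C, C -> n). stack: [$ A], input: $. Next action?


start symbol A on stack, input exhausted
Action: accept


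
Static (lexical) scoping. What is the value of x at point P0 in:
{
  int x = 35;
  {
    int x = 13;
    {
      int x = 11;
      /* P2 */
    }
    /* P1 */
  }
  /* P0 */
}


x declared in the same block as P0
x = 35


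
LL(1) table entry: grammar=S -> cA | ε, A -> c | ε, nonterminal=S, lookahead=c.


For [S, c]: 'c' ∈ FIRST(cA)
Entry: S -> cA


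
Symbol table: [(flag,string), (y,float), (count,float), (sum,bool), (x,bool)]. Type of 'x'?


Lookup 'x' → type bool


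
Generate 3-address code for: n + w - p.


Break into single-operator statements:
t1 = n + w
t2 = t1 - p


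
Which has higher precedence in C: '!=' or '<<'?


'<<' is shift (level 8); '!=' is equality (level 6)
Higher level binds tighter
'<<' has higher precedence than '!='


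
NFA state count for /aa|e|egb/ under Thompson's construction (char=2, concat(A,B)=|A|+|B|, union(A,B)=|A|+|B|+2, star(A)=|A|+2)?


Syntax tree has 6 char leaf(s), 2 union(s), 0 star(s)
chars contribute 6×2 = 12; each union adds +2; each star adds +2
Total: 12 + 4 + 0 = 16 states


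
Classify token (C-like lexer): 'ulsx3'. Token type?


Pattern: letter/underscore followed by alphanumerics, not a keyword
Type: IDENTIFIER


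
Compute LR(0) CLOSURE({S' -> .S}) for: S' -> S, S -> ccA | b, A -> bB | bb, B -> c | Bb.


Start: S' -> .S
For each item with dot before a nonterminal B, add B -> .γ for every B-production
Closure: [S' -> .S, S -> .ccA, S -> .b]


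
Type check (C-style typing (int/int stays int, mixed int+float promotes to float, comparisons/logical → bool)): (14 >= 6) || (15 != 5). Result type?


Operand types: bool || bool
Rule: logical operators take bool operands and yield bool
Result type: bool


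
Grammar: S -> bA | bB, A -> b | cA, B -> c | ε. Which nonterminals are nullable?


A nonterminal is nullable iff some alternative derives ε (directly, or every symbol in it is nullable)
Nullable: {B}


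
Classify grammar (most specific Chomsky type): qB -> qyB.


LHS has context (more than one symbol) and |LHS| ≤ |RHS|
Classification: Type 1 (Context-Sensitive)


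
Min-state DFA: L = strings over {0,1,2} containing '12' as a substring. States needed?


KMP-style automaton: 2 progress states + 1 absorbing accept = 3
Minimal DFA: 3 states


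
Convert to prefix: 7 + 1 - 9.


left-to-right (same/higher precedence on left): tree is (- (+ 7 1) 9)
Prefix: - + 7 1 9


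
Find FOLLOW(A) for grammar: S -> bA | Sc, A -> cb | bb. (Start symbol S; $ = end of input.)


$ ∈ FOLLOW(S). For each A -> αBβ: add FIRST(β)\{ε} to FOLLOW(B); if β nullable, add FOLLOW(A).
FOLLOW(A) = {$, c}


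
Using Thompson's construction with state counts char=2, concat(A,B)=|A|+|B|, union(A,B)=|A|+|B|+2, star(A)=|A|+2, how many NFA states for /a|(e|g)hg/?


Syntax tree has 5 char leaf(s), 2 union(s), 0 star(s)
chars contribute 5×2 = 10; each union adds +2; each star adds +2
Total: 10 + 4 + 0 = 14 states


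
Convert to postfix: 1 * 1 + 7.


Left to right (same or higher precedence on left)
Postfix: 1 1 * 7 +


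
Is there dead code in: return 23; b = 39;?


statement follows a return and is unreachable
Dead: 'b = 39'


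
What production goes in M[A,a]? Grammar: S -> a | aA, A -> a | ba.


For [A, a]: 'a' ∈ FIRST(a)
Entry: A -> a


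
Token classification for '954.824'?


Pattern: digits with a decimal point
Type: FLOAT_LITERAL


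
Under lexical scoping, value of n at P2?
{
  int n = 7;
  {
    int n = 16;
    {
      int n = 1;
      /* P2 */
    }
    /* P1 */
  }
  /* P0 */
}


n declared in the same block as P2
n = 1


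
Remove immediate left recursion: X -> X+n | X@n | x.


Left-recursive alternatives: X+n, X@n; non-recursive: x
Introduce X': X -> xX', X' -> +nX' | @nX' | ε


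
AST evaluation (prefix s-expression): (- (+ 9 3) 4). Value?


Evaluate inner: (+ 9 3) = 12
Evaluate root: (- 12 4) = 8
Result: 8


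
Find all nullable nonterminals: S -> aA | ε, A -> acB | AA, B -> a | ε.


A nonterminal is nullable iff some alternative derives ε (directly, or every symbol in it is nullable)
Nullable: {B, S}


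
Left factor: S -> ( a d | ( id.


Common prefix: '('
Factored: S -> ( S', S' -> a d | id


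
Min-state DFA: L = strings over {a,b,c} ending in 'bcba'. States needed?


Track the longest suffix of input matching a prefix of 'bcba': 5 classes (prefixes of length 0..4)
Minimal DFA: 5 states


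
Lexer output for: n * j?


Scan left to right, longest-match per lexeme
Tokens: ID(n), OP(*), ID(j)


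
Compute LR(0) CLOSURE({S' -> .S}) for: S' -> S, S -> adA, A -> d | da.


Start: S' -> .S
For each item with dot before a nonterminal B, add B -> .γ for every B-production
Closure: [S' -> .S, S -> .adA]


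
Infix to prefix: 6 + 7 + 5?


left-to-right (same/higher precedence on left): tree is (+ (+ 6 7) 5)
Prefix: + + 6 7 5


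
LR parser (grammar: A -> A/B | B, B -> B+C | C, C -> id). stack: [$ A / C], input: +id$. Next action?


'C' (not preceded by B+) is the handle for B -> C
Action: reduce (B -> C)


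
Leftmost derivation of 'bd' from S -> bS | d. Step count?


Derivation: S => bS => bd
Steps: 2


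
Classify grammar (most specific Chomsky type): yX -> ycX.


LHS has context (more than one symbol) and |LHS| ≤ |RHS|
Classification: Type 1 (Context-Sensitive)


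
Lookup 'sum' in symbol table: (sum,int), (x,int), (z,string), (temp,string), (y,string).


Lookup 'sum' → type int


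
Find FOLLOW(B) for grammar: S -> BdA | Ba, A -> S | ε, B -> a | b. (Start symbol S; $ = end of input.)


$ ∈ FOLLOW(S). For each A -> αBβ: add FIRST(β)\{ε} to FOLLOW(B); if β nullable, add FOLLOW(A).
FOLLOW(B) = {a, d}


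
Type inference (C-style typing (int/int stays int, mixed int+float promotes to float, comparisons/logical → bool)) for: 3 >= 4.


Operand types: int >= int
Rule: comparison yields bool
Result type: bool


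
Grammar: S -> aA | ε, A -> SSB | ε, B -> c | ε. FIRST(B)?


Per alternative of B: FIRST(c) = {c}; FIRST(ε) = {ε}
FIRST(B) = {c, ε}


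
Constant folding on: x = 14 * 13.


14 * 13 = 182 at compile time
Optimized: x = 182


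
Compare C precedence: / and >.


'/' is multiplicative (level 10); '>' is relational (level 7)
Higher level binds tighter
'/' has higher precedence than '>'


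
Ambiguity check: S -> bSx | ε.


balanced b^n…x^n: each string has a unique parse
Unambiguous


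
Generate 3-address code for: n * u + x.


Break into single-operator statements:
t1 = n * u
t2 = t1 + x


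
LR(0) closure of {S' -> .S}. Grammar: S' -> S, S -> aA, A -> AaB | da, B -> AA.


Start: S' -> .S
For each item with dot before a nonterminal B, add B -> .γ for every B-production
Closure: [S' -> .S, S -> .aA]


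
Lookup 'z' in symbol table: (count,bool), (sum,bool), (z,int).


Lookup 'z' → type int


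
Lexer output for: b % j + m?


Scan left to right, longest-match per lexeme
Tokens: ID(b), OP(%), ID(j), OP(+), ID(m)


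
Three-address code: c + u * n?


Break into single-operator statements:
t1 = u * n
t2 = c + t1


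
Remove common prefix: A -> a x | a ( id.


Common prefix: 'a'
Factored: A -> a A', A' -> x | ( id


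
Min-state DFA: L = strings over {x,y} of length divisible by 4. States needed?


Track length mod 4: states 0..3, accept at 0
Minimal DFA: 4 states


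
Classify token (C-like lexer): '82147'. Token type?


Pattern: digits only
Type: INTEGER_LITERAL


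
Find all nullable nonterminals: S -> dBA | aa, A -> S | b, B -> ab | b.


A nonterminal is nullable iff some alternative derives ε (directly, or every symbol in it is nullable)
Nullable: {}


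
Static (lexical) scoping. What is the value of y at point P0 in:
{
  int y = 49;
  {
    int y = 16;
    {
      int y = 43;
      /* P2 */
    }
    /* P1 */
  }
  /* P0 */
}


y declared in the same block as P0
y = 49


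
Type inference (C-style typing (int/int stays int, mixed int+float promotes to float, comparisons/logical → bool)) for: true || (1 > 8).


Operand types: bool || bool
Rule: logical operators take bool operands and yield bool
Result type: bool


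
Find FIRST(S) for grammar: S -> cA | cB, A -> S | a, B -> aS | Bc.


Per alternative of S: FIRST(cA) = {c}; FIRST(cB) = {c}
FIRST(S) = {c}


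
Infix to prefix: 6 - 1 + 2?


left-to-right (same/higher precedence on left): tree is (+ (- 6 1) 2)
Prefix: + - 6 1 2


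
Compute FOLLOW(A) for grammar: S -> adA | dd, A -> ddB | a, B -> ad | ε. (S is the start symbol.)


$ ∈ FOLLOW(S). For each A -> αBβ: add FIRST(β)\{ε} to FOLLOW(B); if β nullable, add FOLLOW(A).
FOLLOW(A) = {$}


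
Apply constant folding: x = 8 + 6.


8 + 6 = 14 at compile time
Optimized: x = 14


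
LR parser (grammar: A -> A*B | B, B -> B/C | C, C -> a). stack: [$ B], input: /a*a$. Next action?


shift '/' to continue B -> B/C
Action: shift


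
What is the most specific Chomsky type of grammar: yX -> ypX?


LHS has context (more than one symbol) and |LHS| ≤ |RHS|
Classification: Type 1 (Context-Sensitive)


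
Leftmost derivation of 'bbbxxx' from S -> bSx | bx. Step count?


Derivation: S => bSx => bbSxx => bbbxxx
Steps: 3


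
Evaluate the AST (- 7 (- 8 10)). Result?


Evaluate inner: (- 8 10) = -2
Evaluate root: (- 7 -2) = 9
Result: 9


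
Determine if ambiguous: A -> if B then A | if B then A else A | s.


dangling else: 'if B then if B then s else s' parses two ways
Ambiguous


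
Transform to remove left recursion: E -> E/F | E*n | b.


Left-recursive alternatives: E/F, E*n; non-recursive: b
Introduce E': E -> bE', E' -> /FE' | *nE' | ε


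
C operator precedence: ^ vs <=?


'<=' is relational (level 7); '^' is bitwise XOR (level 4)
Higher level binds tighter
'<=' has higher precedence than '^'


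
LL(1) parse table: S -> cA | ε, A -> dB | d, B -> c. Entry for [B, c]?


For [B, c]: 'c' ∈ FIRST(c)
Entry: B -> c


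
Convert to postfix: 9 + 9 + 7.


Left to right (same or higher precedence on left)
Postfix: 9 9 + 7 +


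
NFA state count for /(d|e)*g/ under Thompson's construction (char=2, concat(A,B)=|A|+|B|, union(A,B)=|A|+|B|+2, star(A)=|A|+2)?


Syntax tree has 3 char leaf(s), 1 union(s), 1 star(s)
chars contribute 3×2 = 6; each union adds +2; each star adds +2
Total: 6 + 2 + 2 = 10 states


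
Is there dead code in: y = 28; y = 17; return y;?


first assignment to y is overwritten before any read
Dead: 'y = 28'


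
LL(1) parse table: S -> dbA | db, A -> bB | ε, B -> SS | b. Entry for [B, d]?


For [B, d]: 'd' ∈ FIRST(SS)
Entry: B -> SS


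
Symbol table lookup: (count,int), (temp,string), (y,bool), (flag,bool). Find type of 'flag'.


Lookup 'flag' → type bool


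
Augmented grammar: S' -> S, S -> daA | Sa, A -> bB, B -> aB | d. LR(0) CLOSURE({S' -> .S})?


Start: S' -> .S
For each item with dot before a nonterminal B, add B -> .γ for every B-production
Closure: [S' -> .S, S -> .daA, S -> .Sa]


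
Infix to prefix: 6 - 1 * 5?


'*' binds tighter: tree is (- 6 (* 1 5))
Prefix: - 6 * 1 5


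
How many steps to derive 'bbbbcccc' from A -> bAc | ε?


Derivation: A => bAc => bbAcc => bbbAccc => bbbbAcccc => bbbbcccc
Steps: 5


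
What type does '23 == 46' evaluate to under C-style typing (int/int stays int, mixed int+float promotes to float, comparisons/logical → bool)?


Operand types: int == int
Rule: comparison yields bool
Result type: bool


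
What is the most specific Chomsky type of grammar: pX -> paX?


LHS has context (more than one symbol) and |LHS| ≤ |RHS|
Classification: Type 1 (Context-Sensitive)


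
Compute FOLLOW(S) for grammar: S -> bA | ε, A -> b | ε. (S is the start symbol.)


$ ∈ FOLLOW(S). For each A -> αBβ: add FIRST(β)\{ε} to FOLLOW(B); if β nullable, add FOLLOW(A).
FOLLOW(S) = {$}


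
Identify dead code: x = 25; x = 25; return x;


first assignment to x is overwritten before any read
Dead: 'x = 25'


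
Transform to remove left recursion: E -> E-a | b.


Left-recursive alternatives: E-a; non-recursive: b
Introduce E': E -> bE', E' -> -aE' | ε


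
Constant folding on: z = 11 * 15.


11 * 15 = 165 at compile time
Optimized: z = 165


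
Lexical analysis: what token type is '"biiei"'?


Pattern: double-quoted sequence
Type: STRING_LITERAL


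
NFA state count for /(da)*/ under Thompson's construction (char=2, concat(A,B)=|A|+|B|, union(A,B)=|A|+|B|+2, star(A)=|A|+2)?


Syntax tree has 2 char leaf(s), 0 union(s), 1 star(s)
chars contribute 2×2 = 4; each union adds +2; each star adds +2
Total: 4 + 0 + 2 = 6 states


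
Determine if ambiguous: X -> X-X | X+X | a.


'a-a+a' has two parse trees (no precedence encoded between - and +)
Ambiguous


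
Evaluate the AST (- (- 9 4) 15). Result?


Evaluate inner: (- 9 4) = 5
Evaluate root: (- 5 15) = -10
Result: -10


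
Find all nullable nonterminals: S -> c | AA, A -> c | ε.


A nonterminal is nullable iff some alternative derives ε (directly, or every symbol in it is nullable)
Nullable: {A, S}


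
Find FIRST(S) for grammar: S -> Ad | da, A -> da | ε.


Per alternative of S: FIRST(Ad) = {d}; FIRST(da) = {d}
FIRST(S) = {d}


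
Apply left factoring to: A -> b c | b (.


Common prefix: 'b'
Factored: A -> b A', A' -> c | (


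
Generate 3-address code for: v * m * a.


Break into single-operator statements:
t1 = v * m
t2 = t1 * a


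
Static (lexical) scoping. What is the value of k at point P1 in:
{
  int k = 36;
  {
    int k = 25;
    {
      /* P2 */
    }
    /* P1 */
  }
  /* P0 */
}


k declared in the same block as P1
k = 25


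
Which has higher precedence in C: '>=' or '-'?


'-' is additive (level 9); '>=' is relational (level 7)
Higher level binds tighter
'-' has higher precedence than '>='


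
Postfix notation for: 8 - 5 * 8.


* has higher precedence, evaluate 5*8 first
Postfix: 8 5 8 * -


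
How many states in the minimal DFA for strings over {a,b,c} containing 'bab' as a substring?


KMP-style automaton: 3 progress states + 1 absorbing accept = 4
Minimal DFA: 4 states


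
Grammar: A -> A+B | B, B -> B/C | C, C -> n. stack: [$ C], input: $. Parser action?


'C' (not preceded by B/) is the handle for B -> C
Action: reduce (B -> C)


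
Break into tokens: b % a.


Scan left to right, longest-match per lexeme
Tokens: ID(b), OP(%), ID(a)


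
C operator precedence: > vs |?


'>' is relational (level 7); '|' is bitwise OR (level 3)
Higher level binds tighter
'>' has higher precedence than '|'


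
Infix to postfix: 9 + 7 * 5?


* has higher precedence, evaluate 7*5 first
Postfix: 9 7 5 * +


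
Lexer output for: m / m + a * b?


Scan left to right, longest-match per lexeme
Tokens: ID(m), OP(/), ID(m), OP(+), ID(a), OP(*), ID(b)


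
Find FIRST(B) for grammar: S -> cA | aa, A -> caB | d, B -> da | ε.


Per alternative of B: FIRST(da) = {d}; FIRST(ε) = {ε}
FIRST(B) = {d, ε}


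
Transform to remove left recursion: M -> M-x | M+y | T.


Left-recursive alternatives: M-x, M+y; non-recursive: T
Introduce M': M -> TM', M' -> -xM' | +yM' | ε


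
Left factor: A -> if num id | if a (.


Common prefix: 'if'
Factored: A -> if A', A' -> num id | a (


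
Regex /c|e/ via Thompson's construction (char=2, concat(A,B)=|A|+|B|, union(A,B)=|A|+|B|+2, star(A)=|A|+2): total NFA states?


Syntax tree has 2 char leaf(s), 1 union(s), 0 star(s)
chars contribute 2×2 = 4; each union adds +2; each star adds +2
Total: 4 + 2 + 0 = 6 states


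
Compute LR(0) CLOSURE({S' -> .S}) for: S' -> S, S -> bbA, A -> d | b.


Start: S' -> .S
For each item with dot before a nonterminal B, add B -> .γ for every B-production
Closure: [S' -> .S, S -> .bbA]


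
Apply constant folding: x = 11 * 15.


11 * 15 = 165 at compile time
Optimized: x = 165


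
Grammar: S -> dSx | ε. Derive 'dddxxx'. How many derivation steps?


Derivation: S => dSx => ddSxx => dddSxxx => dddxxx
Steps: 4


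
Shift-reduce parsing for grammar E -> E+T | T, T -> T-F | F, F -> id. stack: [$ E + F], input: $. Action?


'F' (not preceded by T-) is the handle for T -> F
Action: reduce (T -> F)


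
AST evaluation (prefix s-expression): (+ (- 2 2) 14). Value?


Evaluate inner: (- 2 2) = 0
Evaluate root: (+ 0 14) = 14
Result: 14


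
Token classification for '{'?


Pattern: delimiter/punctuation
Type: PUNCTUATION


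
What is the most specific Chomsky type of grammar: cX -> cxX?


LHS has context (more than one symbol) and |LHS| ≤ |RHS|
Classification: Type 1 (Context-Sensitive)


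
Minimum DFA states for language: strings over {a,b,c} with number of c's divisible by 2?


Track (count of c) mod 2: states 0..1, accept at 0
Minimal DFA: 2 states


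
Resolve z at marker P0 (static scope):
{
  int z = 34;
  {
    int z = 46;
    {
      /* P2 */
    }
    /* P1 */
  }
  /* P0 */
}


z declared in the same block as P0
z = 34


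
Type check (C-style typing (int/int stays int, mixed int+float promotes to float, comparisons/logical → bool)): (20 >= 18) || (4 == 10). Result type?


Operand types: bool || bool
Rule: logical operators take bool operands and yield bool
Result type: bool


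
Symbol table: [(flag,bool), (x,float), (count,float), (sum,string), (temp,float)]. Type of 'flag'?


Lookup 'flag' → type bool


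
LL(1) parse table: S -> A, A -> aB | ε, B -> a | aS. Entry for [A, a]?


For [A, a]: 'a' ∈ FIRST(aB)
Entry: A -> aB


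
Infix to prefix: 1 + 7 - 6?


left-to-right (same/higher precedence on left): tree is (- (+ 1 7) 6)
Prefix: - + 1 7 6


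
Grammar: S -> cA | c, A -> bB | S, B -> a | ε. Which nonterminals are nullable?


A nonterminal is nullable iff some alternative derives ε (directly, or every symbol in it is nullable)
Nullable: {B}


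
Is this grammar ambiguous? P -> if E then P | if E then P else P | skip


dangling else: 'if E then if E then skip else skip' parses two ways
Ambiguous


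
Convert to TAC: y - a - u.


Break into single-operator statements:
t1 = y - a
t2 = t1 - u


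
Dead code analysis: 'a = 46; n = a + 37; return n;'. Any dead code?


a is read by n's definition; n is returned
No dead code


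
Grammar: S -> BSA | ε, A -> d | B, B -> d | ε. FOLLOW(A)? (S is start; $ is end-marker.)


$ ∈ FOLLOW(S). For each A -> αBβ: add FIRST(β)\{ε} to FOLLOW(B); if β nullable, add FOLLOW(A).
FOLLOW(A) = {$, d}


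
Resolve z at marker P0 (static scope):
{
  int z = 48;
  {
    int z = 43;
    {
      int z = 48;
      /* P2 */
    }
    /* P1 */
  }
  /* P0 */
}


z declared in the same block as P0
z = 48


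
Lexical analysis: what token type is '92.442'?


Pattern: digits with a decimal point
Type: FLOAT_LITERAL


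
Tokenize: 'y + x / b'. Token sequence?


Scan left to right, longest-match per lexeme
Tokens: ID(y), OP(+), ID(x), OP(/), ID(b)


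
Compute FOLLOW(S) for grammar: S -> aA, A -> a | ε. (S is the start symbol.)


$ ∈ FOLLOW(S). For each A -> αBβ: add FIRST(β)\{ε} to FOLLOW(B); if β nullable, add FOLLOW(A).
FOLLOW(S) = {$}


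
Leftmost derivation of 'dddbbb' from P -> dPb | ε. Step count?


Derivation: P => dPb => ddPbb => dddPbbb => dddbbb
Steps: 4


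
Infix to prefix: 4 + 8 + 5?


left-to-right (same/higher precedence on left): tree is (+ (+ 4 8) 5)
Prefix: + + 4 8 5


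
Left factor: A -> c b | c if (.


Common prefix: 'c'
Factored: A -> c A', A' -> b | if (


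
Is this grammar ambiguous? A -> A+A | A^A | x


'x+x^x' has two parse trees (no precedence encoded between + and ^)
Ambiguous


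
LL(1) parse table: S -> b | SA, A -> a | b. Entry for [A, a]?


For [A, a]: 'a' ∈ FIRST(a)
Entry: A -> a


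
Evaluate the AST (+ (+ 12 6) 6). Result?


Evaluate inner: (+ 12 6) = 18
Evaluate root: (+ 18 6) = 24
Result: 24


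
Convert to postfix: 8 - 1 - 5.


Left to right (same or higher precedence on left)
Postfix: 8 1 - 5 -


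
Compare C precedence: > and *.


'*' is multiplicative (level 10); '>' is relational (level 7)
Higher level binds tighter
'*' has higher precedence than '>'


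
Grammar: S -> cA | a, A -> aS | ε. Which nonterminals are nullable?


A nonterminal is nullable iff some alternative derives ε (directly, or every symbol in it is nullable)
Nullable: {A}


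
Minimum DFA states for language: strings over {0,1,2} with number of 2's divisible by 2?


Track (count of 2) mod 2: states 0..1, accept at 0
Minimal DFA: 2 states


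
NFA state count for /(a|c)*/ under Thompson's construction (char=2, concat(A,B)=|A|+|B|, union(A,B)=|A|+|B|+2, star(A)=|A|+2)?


Syntax tree has 2 char leaf(s), 1 union(s), 1 star(s)
chars contribute 2×2 = 4; each union adds +2; each star adds +2
Total: 4 + 2 + 2 = 8 states


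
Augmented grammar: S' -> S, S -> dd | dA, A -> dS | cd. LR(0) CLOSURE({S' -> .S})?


Start: S' -> .S
For each item with dot before a nonterminal B, add B -> .γ for every B-production
Closure: [S' -> .S, S -> .dd, S -> .dA]


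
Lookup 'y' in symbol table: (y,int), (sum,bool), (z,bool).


Lookup 'y' → type int


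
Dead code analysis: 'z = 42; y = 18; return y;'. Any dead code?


z is assigned but never read
Dead: 'z = 42'


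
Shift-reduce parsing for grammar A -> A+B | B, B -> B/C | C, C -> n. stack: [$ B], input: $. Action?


lookahead ∉ {/} so B won't extend; reduce A -> B
Action: reduce (A -> B)


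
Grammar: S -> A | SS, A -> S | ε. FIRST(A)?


Per alternative of A: FIRST(S) = {ε}; FIRST(ε) = {ε}
FIRST(A) = {ε}


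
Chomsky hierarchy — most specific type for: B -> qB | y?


Right-linear: every RHS is a terminal or a terminal followed by one nonterminal
Classification: Type 3 (Regular)


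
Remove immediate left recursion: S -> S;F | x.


Left-recursive alternatives: S;F; non-recursive: x
Introduce S': S -> xS', S' -> ;FS' | ε


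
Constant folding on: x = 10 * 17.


10 * 17 = 170 at compile time
Optimized: x = 170


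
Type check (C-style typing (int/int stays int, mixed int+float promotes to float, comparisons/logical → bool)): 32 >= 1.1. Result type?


Operand types: int >= float
Rule: comparison yields bool
Result type: bool


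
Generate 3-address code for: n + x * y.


Break into single-operator statements:
t1 = x * y
t2 = n + t1


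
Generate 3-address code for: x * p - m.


Break into single-operator statements:
t1 = x * p
t2 = t1 - m


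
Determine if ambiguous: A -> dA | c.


right-linear, alternatives start with distinct terminals 'd' vs 'c': unique leftmost derivation
Unambiguous


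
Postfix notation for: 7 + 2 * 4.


* has higher precedence, evaluate 2*4 first
Postfix: 7 2 4 * +


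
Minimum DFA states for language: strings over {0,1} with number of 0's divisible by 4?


Track (count of 0) mod 4: states 0..3, accept at 0
Minimal DFA: 4 states


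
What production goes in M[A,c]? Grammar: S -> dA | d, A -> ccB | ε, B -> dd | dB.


For [A, c]: 'c' ∈ FIRST(ccB)
Entry: A -> ccB


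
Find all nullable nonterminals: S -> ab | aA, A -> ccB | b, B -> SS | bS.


A nonterminal is nullable iff some alternative derives ε (directly, or every symbol in it is nullable)
Nullable: {}


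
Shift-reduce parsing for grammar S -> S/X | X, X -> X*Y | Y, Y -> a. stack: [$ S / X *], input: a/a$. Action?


no handle; shift 'a'
Action: shift


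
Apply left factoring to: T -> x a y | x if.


Common prefix: 'x'
Factored: T -> x T', T' -> a y | if


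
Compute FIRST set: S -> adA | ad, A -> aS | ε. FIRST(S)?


Per alternative of S: FIRST(adA) = {a}; FIRST(ad) = {a}
FIRST(S) = {a}


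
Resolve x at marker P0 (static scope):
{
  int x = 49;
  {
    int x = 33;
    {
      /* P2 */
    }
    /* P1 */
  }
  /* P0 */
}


x declared in the same block as P0
x = 49


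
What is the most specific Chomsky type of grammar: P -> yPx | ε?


Single nonterminal LHS, but y^n x^n is not regular
Classification: Type 2 (Context-Free)


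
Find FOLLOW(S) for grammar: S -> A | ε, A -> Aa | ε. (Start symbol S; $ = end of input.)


$ ∈ FOLLOW(S). For each A -> αBβ: add FIRST(β)\{ε} to FOLLOW(B); if β nullable, add FOLLOW(A).
FOLLOW(S) = {$}


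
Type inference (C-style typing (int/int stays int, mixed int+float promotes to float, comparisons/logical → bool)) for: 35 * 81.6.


Operand types: int * float
Rule: mixed int/float promotes to float; int/int stays int
Result type: float


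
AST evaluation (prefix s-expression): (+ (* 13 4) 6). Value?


Evaluate inner: (* 13 4) = 52
Evaluate root: (+ 52 6) = 58
Result: 58


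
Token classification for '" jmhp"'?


Pattern: double-quoted sequence
Type: STRING_LITERAL


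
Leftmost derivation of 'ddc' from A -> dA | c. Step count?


Derivation: A => dA => ddA => ddc
Steps: 3


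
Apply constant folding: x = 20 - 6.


20 - 6 = 14 at compile time
Optimized: x = 14


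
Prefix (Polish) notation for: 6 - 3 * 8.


'*' binds tighter: tree is (- 6 (* 3 8))
Prefix: - 6 * 3 8


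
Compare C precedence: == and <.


'<' is relational (level 7); '==' is equality (level 6)
Higher level binds tighter
'<' has higher precedence than '=='


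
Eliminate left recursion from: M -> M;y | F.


Left-recursive alternatives: M;y; non-recursive: F
Introduce M': M -> FM', M' -> ;yM' | ε


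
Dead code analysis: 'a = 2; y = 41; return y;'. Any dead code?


a is assigned but never read
Dead: 'a = 2'


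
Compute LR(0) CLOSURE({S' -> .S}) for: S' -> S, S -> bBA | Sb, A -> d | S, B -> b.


Start: S' -> .S
For each item with dot before a nonterminal B, add B -> .γ for every B-production
Closure: [S' -> .S, S -> .bBA, S -> .Sb]


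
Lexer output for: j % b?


Scan left to right, longest-match per lexeme
Tokens: ID(j), OP(%), ID(b)


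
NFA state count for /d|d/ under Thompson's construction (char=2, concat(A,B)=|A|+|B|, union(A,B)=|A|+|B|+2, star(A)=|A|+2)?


Syntax tree has 2 char leaf(s), 1 union(s), 0 star(s)
chars contribute 2×2 = 4; each union adds +2; each star adds +2
Total: 4 + 2 + 0 = 6 states


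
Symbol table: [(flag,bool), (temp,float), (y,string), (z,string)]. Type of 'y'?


Lookup 'y' → type string


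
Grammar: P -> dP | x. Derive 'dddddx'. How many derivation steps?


Derivation: P => dP => ddP => dddP => ddddP => dddddP => dddddx
Steps: 6


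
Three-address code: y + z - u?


Break into single-operator statements:
t1 = y + z
t2 = t1 - u


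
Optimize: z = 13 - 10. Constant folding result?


13 - 10 = 3 at compile time
Optimized: z = 3


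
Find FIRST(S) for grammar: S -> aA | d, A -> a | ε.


Per alternative of S: FIRST(aA) = {a}; FIRST(d) = {d}
FIRST(S) = {a, d}


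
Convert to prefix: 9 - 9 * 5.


'*' binds tighter: tree is (- 9 (* 9 5))
Prefix: - 9 * 9 5


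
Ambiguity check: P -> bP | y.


right-linear, alternatives start with distinct terminals 'b' vs 'y': unique leftmost derivation
Unambiguous


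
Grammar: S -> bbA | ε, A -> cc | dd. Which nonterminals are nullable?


A nonterminal is nullable iff some alternative derives ε (directly, or every symbol in it is nullable)
Nullable: {S}


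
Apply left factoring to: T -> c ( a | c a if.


Common prefix: 'c'
Factored: T -> c T', T' -> ( a | a if


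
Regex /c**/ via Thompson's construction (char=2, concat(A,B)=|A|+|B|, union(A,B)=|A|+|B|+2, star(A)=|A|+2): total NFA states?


Syntax tree has 1 char leaf(s), 0 union(s), 2 star(s)
chars contribute 1×2 = 2; each union adds +2; each star adds +2
Total: 2 + 0 + 4 = 6 states


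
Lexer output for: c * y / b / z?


Scan left to right, longest-match per lexeme
Tokens: ID(c), OP(*), ID(y), OP(/), ID(b), OP(/), ID(z)


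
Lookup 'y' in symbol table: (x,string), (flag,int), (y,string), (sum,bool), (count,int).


Lookup 'y' → type string
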